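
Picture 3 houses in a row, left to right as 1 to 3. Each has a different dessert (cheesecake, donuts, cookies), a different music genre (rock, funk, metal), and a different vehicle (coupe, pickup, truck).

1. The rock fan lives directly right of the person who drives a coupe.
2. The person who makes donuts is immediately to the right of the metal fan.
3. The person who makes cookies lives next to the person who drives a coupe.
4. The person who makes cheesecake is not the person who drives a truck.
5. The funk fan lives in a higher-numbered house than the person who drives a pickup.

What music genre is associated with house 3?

That leaves metal as the music genre for house 1.
So house 3 gets truck for vehicle.
Clue 2 places the person who makes donuts in house 2.
The only dessert still possible for house 3 is cookies.
The person who drives a coupe is in house 2 (clue 3).
So house 1 gets cheesecake for dessert.
The only vehicle still possible for house 1 is pickup.
Clue 1 places the rock fan in house 3.
House 2's music genre must be funk (nothing else left).
So: house 1 = cheesecake/metal/pickup, house 2 = donuts/funk/coupe, house 3 = cookies/rock/truck.

rock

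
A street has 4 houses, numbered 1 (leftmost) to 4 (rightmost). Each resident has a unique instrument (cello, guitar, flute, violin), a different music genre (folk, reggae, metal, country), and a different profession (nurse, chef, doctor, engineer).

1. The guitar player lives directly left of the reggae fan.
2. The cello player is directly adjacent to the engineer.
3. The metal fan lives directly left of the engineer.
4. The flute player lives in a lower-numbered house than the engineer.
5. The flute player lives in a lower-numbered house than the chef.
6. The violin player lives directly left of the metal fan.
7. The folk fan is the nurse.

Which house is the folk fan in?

1

That leaves cello as the instrument for house 4.
Clue 2 places the engineer in house 3.
From clue 3, the metal fan must be in house 2.
Clue 6: the violin player is in house 1.
House 3 instrument: only guitar fits.
Clue 1 places the reggae fan in house 4.
From clue 5, the chef must be in house 4.
That leaves flute as the instrument for house 2.
House 3's music genre must be country (nothing else left).
That leaves doctor as the profession for house 2.
So house 1 gets folk for music genre.
House 1 profession: only nurse fits.
So: house 1 = violin/folk/nurse, house 2 = flute/metal/doctor, house 3 = guitar/country/engineer, house 4 = cello/reggae/chef.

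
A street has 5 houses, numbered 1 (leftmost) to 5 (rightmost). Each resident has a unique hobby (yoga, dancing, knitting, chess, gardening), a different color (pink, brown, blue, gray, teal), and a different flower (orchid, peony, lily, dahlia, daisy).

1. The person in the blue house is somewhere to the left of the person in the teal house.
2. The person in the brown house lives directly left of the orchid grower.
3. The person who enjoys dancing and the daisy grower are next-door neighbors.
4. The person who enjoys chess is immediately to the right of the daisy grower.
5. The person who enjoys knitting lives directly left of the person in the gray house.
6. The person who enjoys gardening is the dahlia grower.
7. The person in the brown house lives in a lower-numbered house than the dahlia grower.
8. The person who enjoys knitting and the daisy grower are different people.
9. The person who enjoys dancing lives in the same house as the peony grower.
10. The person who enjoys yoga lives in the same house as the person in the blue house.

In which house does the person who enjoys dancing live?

The person who enjoys chess is narrowed to house 2 or 3 or 4 or 5; consider each.
Placing it in house 2 and house 4 and house 5 leads to a contradiction, so it's in house 3.
Clue 4 places the daisy grower in house 2.
By clue 3, the person who enjoys dancing is in house 1.
From clue 9, the peony grower must be in house 1.
House 2 hobby: only yoga fits.
That leaves knitting as the hobby for house 4.
House 5's hobby must be gardening (nothing else left).
The person in the gray house is in house 5 (clue 5).
From clue 6, the dahlia grower must be in house 5.
Clue 10 places the person in the blue house in house 2.
House 1's color must be pink (nothing else left).
Clue 2: the person in the brown house is in house 3.
From clue 2, the orchid grower must be in house 4.
House 4 color: only teal fits.
That leaves lily as the flower for house 3.
So: house 1 = dancing/pink/peony, house 2 = yoga/blue/daisy, house 3 = chess/brown/lily, house 4 = knitting/teal/orchid, house 5 = gardening/gray/dahlia.

1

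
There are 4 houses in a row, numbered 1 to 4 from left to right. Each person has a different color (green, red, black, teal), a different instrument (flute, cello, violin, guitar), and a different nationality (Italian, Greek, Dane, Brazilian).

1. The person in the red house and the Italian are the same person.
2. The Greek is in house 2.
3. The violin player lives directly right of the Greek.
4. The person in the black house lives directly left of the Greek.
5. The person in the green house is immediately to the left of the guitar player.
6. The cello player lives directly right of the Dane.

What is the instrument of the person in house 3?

Clue 2 places the Greek in house 2.
Clue 3: the violin player is in house 3.
The person in the black house is in house 1 (clue 4).
So house 1 gets flute for instrument.
Clue 5: the person in the green house is in house 3.
From clue 5, the guitar player must be in house 4.
The only color still possible for house 2 is teal.
House 4 color: only red fits.
That leaves cello as the instrument for house 2.
Clue 1: the Italian is in house 4.
Clue 6: the Dane is in house 1.
The only nationality still possible for house 3 is Brazilian.
So: house 1 = black/flute/Dane, house 2 = teal/cello/Greek, house 3 = green/violin/Brazilian, house 4 = red/guitar/Italian.

violin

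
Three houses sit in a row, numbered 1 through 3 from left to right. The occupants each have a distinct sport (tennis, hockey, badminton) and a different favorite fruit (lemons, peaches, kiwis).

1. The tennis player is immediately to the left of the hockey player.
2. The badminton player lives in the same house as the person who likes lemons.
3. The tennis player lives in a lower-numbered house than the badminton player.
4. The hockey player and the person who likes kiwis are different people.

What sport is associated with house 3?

The only sport still possible for house 1 is tennis.
The hockey player is in house 2 (clue 1).
That leaves badminton as the sport for house 3.
Clue 2: the person who likes lemons is in house 3.
House 1's favorite fruit must be kiwis (nothing else left).
That leaves peaches as the favorite fruit for house 2.
So: house 1 = tennis/kiwis, house 2 = hockey/peaches, house 3 = badminton/lemons.

badminton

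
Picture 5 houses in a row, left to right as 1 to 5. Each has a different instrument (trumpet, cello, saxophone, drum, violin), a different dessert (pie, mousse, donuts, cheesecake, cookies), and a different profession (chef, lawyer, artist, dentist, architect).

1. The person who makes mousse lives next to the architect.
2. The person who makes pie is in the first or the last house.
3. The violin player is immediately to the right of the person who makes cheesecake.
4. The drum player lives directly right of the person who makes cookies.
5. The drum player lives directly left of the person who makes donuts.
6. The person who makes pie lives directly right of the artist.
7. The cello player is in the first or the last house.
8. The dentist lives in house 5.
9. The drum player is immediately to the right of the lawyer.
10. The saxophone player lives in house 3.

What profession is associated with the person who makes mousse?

chef

The person who makes pie is in house 5 (clue 6).
The artist is in house 4 (clue 6).
Clue 8: the dentist is in house 5.
From clue 10, the saxophone player must be in house 3.
Clue 5 places the drum player in house 2.
Clue 5: the person who makes donuts is in house 3.
Clue 9 places the lawyer in house 1.
So house 1 gets cookies for dessert.
House 2's dessert must be mousse (nothing else left).
That leaves cheesecake as the dessert for house 4.
Clue 1: the architect is in house 3.
Clue 3 places the violin player in house 5.
That leaves trumpet as the instrument for house 4.
The only profession still possible for house 2 is chef.
House 1 instrument: only cello fits.
So: house 1 = cello/cookies/lawyer, house 2 = drum/mousse/chef, house 3 = saxophone/donuts/architect, house 4 = trumpet/cheesecake/artist, house 5 = violin/pie/dentist.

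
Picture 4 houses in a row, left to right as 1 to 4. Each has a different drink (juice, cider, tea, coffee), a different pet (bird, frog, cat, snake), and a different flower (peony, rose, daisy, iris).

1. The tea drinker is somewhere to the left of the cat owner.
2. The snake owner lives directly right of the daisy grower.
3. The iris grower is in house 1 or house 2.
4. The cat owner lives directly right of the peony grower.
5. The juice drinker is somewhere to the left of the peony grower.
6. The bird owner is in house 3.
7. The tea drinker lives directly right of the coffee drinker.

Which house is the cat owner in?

By clue 6, the bird owner is in house 3.
House 4 drink: only cider fits.
The only pet still possible for house 1 is frog.
House 4's flower must be rose (nothing else left).
The cat owner is in house 4 (clue 1).
Clue 4 places the peony grower in house 3.
The only drink still possible for house 3 is tea.
House 2's pet must be snake (nothing else left).
So house 1 gets daisy for flower.
House 2 flower: only iris fits.
Clue 7 places the coffee drinker in house 2.
That leaves juice as the drink for house 1.
So: house 1 = juice/frog/daisy, house 2 = coffee/snake/iris, house 3 = tea/bird/peony, house 4 = cider/cat/rose.

4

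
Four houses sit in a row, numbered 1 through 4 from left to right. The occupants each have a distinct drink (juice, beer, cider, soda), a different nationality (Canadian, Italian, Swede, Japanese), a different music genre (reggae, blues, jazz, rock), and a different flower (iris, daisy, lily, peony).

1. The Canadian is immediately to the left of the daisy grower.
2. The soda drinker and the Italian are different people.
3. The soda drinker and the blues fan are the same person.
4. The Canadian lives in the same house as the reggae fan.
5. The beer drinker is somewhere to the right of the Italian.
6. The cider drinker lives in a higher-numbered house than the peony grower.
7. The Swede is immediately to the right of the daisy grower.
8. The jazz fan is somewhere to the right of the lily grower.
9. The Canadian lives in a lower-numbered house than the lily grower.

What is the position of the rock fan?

2

That leaves iris as the flower for house 4.
House 1 flower: only peony fits.
The Canadian is narrowed to house 1 or 2; consider each.
Placing it in house 2 leads to a contradiction, so it's in house 1.
By clue 1, the daisy grower is in house 2.
By clue 4, the reggae fan is in house 1.
The Swede is in house 3 (clue 7).
House 4 nationality: only Japanese fits.
That leaves lily as the flower for house 3.
Clue 8: the jazz fan is in house 4.
House 1's drink must be juice (nothing else left).
That leaves cider as the drink for house 2.
House 2's nationality must be Italian (nothing else left).
House 2 music genre: only rock fits.
The only music genre still possible for house 3 is blues.
From clue 3, the soda drinker must be in house 3.
The only drink still possible for house 4 is beer.
So: house 1 = juice/Canadian/reggae/peony, house 2 = cider/Italian/rock/daisy, house 3 = soda/Swede/blues/lily, house 4 = beer/Japanese/jazz/iris.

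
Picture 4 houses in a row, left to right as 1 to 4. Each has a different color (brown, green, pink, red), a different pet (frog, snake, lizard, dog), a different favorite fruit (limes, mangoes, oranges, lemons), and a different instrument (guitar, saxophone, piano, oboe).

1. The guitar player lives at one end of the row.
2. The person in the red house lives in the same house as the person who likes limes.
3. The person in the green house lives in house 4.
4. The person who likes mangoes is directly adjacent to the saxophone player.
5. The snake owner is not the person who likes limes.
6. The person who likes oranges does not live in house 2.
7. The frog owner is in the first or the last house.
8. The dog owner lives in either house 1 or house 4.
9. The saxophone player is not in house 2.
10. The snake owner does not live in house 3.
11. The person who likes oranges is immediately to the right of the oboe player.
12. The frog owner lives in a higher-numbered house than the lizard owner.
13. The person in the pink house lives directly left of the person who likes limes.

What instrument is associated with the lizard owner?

oboe

Clue 3 places the person in the green house in house 4.
Clue 12 places the frog owner in house 4.
The only pet still possible for house 1 is dog.
The only pet still possible for house 3 is lizard.
By clue 5, the person who likes limes is in house 3.
Clue 13: the person in the pink house is in house 2.
That leaves brown as the color for house 1.
House 3 color: only red fits.
The only pet still possible for house 2 is snake.
House 1's favorite fruit must be lemons (nothing else left).
So house 2 gets mangoes for favorite fruit.
That leaves oranges as the favorite fruit for house 4.
The oboe player is in house 3 (clue 11).
House 2's instrument must be piano (nothing else left).
House 4's instrument must be guitar (nothing else left).
House 1 instrument: only saxophone fits.
So: house 1 = brown/dog/lemons/saxophone, house 2 = pink/snake/mangoes/piano, house 3 = red/lizard/limes/oboe, house 4 = green/frog/oranges/guitar.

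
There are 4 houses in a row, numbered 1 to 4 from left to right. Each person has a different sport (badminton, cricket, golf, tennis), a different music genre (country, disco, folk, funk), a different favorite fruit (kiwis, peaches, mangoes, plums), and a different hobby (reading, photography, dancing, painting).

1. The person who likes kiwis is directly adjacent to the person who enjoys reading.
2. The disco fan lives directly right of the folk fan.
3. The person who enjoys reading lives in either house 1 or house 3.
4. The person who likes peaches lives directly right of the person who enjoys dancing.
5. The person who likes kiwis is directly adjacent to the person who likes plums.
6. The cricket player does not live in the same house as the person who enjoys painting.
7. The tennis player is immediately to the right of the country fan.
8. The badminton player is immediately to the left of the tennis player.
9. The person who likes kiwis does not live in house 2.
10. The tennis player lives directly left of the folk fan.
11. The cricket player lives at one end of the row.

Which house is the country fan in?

1

Clue 10: the tennis player is in house 2.
The folk fan is in house 3 (clue 10).
Clue 1 places the person who likes kiwis in house 4.
Clue 1 places the person who enjoys reading in house 3.
Clue 2 places the disco fan in house 4.
Clue 5 places the person who likes plums in house 3.
Clue 7 places the country fan in house 1.
Clue 8: the badminton player is in house 1.
House 3's sport must be golf (nothing else left).
So house 4 gets cricket for sport.
So house 2 gets funk for music genre.
So house 1 gets mangoes for favorite fruit.
House 2 favorite fruit: only peaches fits.
From clue 4, the person who enjoys dancing must be in house 1.
That leaves painting as the hobby for house 2.
House 4 hobby: only photography fits.
So: house 1 = badminton/country/mangoes/dancing, house 2 = tennis/funk/peaches/painting, house 3 = golf/folk/plums/reading, house 4 = cricket/disco/kiwis/photography.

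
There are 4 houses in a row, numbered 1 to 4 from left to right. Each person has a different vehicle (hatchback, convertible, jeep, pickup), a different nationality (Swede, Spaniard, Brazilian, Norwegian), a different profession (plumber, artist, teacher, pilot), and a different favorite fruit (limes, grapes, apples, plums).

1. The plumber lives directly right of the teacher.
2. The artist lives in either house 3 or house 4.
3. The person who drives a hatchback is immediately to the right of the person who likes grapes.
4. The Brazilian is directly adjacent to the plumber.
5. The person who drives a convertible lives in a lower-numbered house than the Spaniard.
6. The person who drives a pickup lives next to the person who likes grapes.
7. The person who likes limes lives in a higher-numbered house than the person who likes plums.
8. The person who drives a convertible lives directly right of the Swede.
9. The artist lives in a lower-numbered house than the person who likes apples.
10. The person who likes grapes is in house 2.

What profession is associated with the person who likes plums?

From clue 9, the artist must be in house 3.
Clue 9 places the person who likes apples in house 4.
From clue 10, the person who likes grapes must be in house 2.
The only favorite fruit still possible for house 1 is plums.
House 3 favorite fruit: only limes fits.
The plumber is in house 2 (clue 1).
The teacher is in house 1 (clue 1).
Clue 3: the person who drives a hatchback is in house 3.
The only vehicle still possible for house 1 is pickup.
House 2's vehicle must be convertible (nothing else left).
House 4 vehicle: only jeep fits.
That leaves pilot as the profession for house 4.
By clue 8, the Swede is in house 1.
So house 2 gets Norwegian for nationality.
House 3 nationality: only Brazilian fits.
House 4 nationality: only Spaniard fits.
So: house 1 = pickup/Swede/teacher/plums, house 2 = convertible/Norwegian/plumber/grapes, house 3 = hatchback/Brazilian/artist/limes, house 4 = jeep/Spaniard/pilot/apples.

teacher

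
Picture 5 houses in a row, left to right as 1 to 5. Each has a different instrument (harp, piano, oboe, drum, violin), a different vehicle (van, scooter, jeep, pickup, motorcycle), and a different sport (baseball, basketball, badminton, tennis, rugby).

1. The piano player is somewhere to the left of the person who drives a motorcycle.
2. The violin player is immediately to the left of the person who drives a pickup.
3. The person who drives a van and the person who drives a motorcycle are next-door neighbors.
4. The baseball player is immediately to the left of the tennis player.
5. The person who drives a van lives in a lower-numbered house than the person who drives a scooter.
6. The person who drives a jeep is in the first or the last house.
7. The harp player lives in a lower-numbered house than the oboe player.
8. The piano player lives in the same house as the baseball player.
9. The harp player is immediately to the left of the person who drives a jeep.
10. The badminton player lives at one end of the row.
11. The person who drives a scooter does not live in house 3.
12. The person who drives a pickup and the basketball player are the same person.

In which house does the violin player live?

The harp player is in house 4 (clue 9).
The person who drives a jeep is in house 5 (clue 9).
That leaves van as the vehicle for house 1.
The person who drives a motorcycle is in house 2 (clue 3).
The oboe player is in house 5 (clue 7).
That leaves pickup as the vehicle for house 3.
That leaves scooter as the vehicle for house 4.
The piano player is in house 1 (clue 1).
Clue 2: the violin player is in house 2.
From clue 8, the baseball player must be in house 1.
Clue 12 places the basketball player in house 3.
House 3's instrument must be drum (nothing else left).
So house 5 gets badminton for sport.
By clue 4, the tennis player is in house 2.
That leaves rugby as the sport for house 4.
So: house 1 = piano/van/baseball, house 2 = violin/motorcycle/tennis, house 3 = drum/pickup/basketball, house 4 = harp/scooter/rugby, house 5 = oboe/jeep/badminton.

2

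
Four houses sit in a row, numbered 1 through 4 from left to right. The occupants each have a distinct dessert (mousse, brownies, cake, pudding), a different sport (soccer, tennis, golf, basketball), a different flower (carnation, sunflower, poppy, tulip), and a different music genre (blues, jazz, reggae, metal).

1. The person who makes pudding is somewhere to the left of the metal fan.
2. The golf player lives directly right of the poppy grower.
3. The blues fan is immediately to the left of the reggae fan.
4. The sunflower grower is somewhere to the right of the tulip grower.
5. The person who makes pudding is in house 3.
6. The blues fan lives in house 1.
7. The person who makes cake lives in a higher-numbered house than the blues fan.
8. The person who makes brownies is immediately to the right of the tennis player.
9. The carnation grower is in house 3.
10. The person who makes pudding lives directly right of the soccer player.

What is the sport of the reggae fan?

Clue 5 places the person who makes pudding in house 3.
The blues fan is in house 1 (clue 6).
Clue 9: the carnation grower is in house 3.
The soccer player is in house 2 (clue 10).
House 1's dessert must be mousse (nothing else left).
That leaves sunflower as the flower for house 4.
By clue 1, the metal fan is in house 4.
Clue 2 places the golf player in house 3.
Clue 2: the poppy grower is in house 2.
By clue 3, the reggae fan is in house 2.
The only sport still possible for house 4 is basketball.
The only flower still possible for house 1 is tulip.
The only music genre still possible for house 3 is jazz.
By clue 8, the person who makes brownies is in house 2.
House 4's dessert must be cake (nothing else left).
That leaves tennis as the sport for house 1.
So: house 1 = mousse/tennis/tulip/blues, house 2 = brownies/soccer/poppy/reggae, house 3 = pudding/golf/carnation/jazz, house 4 = cake/basketball/sunflower/metal.

soccer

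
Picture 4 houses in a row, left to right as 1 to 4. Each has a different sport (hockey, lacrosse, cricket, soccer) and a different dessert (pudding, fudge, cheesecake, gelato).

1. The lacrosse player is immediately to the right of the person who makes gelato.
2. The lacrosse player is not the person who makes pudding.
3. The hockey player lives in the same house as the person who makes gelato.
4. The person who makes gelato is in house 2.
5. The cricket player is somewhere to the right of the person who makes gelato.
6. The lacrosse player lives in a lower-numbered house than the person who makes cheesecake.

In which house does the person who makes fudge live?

3

From clue 4, the person who makes gelato must be in house 2.
Clue 1 places the lacrosse player in house 3.
The hockey player is in house 2 (clue 3).
The person who makes cheesecake is in house 4 (clue 6).
House 1 sport: only soccer fits.
That leaves cricket as the sport for house 4.
The only dessert still possible for house 3 is fudge.
The only dessert still possible for house 1 is pudding.
So: house 1 = soccer/pudding, house 2 = hockey/gelato, house 3 = lacrosse/fudge, house 4 = cricket/cheesecake.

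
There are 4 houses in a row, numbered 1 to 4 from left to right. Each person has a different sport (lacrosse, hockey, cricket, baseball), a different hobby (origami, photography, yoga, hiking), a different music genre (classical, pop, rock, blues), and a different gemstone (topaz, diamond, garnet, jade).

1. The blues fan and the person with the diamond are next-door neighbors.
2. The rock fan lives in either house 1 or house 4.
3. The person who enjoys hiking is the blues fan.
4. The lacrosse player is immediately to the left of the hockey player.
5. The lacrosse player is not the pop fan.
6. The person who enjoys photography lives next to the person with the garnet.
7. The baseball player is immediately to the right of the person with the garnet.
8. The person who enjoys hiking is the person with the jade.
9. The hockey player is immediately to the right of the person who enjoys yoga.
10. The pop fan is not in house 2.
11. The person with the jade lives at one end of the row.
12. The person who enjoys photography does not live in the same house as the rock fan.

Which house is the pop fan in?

House 2 music genre: only classical fits.
That leaves pop as the music genre for house 3.
The hockey player is narrowed to house 2 or 3; consider each.
Placing it in house 3 leads to a contradiction, so it's in house 2.
By clue 4, the lacrosse player is in house 1.
By clue 9, the person who enjoys yoga is in house 1.
The only hobby still possible for house 4 is hiking.
The blues fan is in house 4 (clue 3).
The person with the jade is in house 4 (clue 8).
The only music genre still possible for house 1 is rock.
House 1 gemstone: only topaz fits.
By clue 1, the person with the diamond is in house 3.
The only gemstone still possible for house 2 is garnet.
Clue 6 places the person who enjoys photography in house 3.
Clue 7 places the baseball player in house 3.
So house 4 gets cricket for sport.
So house 2 gets origami for hobby.
So: house 1 = lacrosse/yoga/rock/topaz, house 2 = hockey/origami/classical/garnet, house 3 = baseball/photography/pop/diamond, house 4 = cricket/hiking/blues/jade.

3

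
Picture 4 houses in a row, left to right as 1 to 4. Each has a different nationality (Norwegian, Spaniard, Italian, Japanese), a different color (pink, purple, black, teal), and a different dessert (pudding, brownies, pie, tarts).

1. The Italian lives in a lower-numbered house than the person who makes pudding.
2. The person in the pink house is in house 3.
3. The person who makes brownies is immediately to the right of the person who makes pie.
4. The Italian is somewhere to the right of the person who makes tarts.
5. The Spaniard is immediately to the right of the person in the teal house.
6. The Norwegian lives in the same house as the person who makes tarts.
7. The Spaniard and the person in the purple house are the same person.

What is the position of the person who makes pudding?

Clue 2: the person in the pink house is in house 3.
By clue 7, the Spaniard is in house 2.
By clue 7, the person in the purple house is in house 2.
That leaves Italian as the nationality for house 3.
So house 4 gets Japanese for nationality.
So house 1 gets teal for color.
House 4 color: only black fits.
From clue 1, the person who makes pudding must be in house 4.
Clue 6: the person who makes tarts is in house 1.
So house 1 gets Norwegian for nationality.
From clue 3, the person who makes brownies must be in house 3.
Clue 3: the person who makes pie is in house 2.
So: house 1 = Norwegian/teal/tarts, house 2 = Spaniard/purple/pie, house 3 = Italian/pink/brownies, house 4 = Japanese/black/pudding.

4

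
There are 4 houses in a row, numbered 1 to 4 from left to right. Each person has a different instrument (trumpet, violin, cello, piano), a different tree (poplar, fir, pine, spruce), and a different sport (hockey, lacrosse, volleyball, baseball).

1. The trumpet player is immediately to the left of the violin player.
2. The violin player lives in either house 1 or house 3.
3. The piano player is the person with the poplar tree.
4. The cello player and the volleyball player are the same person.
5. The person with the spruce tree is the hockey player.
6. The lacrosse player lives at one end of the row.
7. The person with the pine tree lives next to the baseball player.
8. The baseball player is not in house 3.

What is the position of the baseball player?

The violin player is in house 3 (clue 2).
By clue 1, the trumpet player is in house 2.
House 3's sport must be hockey (nothing else left).
From clue 5, the person with the spruce tree must be in house 3.
The only sport still possible for house 2 is baseball.
The person with the pine tree is in house 1 (clue 7).
House 2 tree: only fir fits.
House 4's tree must be poplar (nothing else left).
Clue 3: the piano player is in house 4.
That leaves cello as the instrument for house 1.
From clue 4, the volleyball player must be in house 1.
House 4's sport must be lacrosse (nothing else left).
So: house 1 = cello/pine/volleyball, house 2 = trumpet/fir/baseball, house 3 = violin/spruce/hockey, house 4 = piano/poplar/lacrosse.

2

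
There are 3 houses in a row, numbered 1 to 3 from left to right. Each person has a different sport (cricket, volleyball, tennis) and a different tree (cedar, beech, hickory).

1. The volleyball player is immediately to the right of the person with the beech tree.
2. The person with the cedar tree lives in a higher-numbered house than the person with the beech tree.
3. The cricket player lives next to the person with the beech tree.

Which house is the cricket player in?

The volleyball player is narrowed to house 2 or 3; consider each.
Placing it in house 2 leads to a contradiction, so it's in house 3.
From clue 1, the person with the beech tree must be in house 2.
From clue 2, the person with the cedar tree must be in house 3.
The only sport still possible for house 2 is tennis.
That leaves hickory as the tree for house 1.
The only sport still possible for house 1 is cricket.
So: house 1 = cricket/hickory, house 2 = tennis/beech, house 3 = volleyball/cedar.

1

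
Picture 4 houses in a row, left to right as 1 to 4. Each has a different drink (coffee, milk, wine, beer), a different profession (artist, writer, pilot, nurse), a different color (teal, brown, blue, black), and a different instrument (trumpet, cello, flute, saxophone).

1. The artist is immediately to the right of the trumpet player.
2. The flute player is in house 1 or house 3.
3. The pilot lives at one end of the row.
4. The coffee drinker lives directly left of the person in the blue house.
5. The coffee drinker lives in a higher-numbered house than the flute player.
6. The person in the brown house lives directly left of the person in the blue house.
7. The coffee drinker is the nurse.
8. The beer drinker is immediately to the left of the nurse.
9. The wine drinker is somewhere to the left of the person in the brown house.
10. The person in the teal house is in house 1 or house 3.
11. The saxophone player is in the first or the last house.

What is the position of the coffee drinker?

Clue 5 places the flute player in house 1.
That leaves milk as the drink for house 4.
House 4's instrument must be saxophone (nothing else left).
That leaves coffee as the drink for house 3.
By clue 4, the person in the blue house is in house 4.
Clue 6 places the person in the brown house in house 3.
From clue 7, the nurse must be in house 3.
From clue 8, the beer drinker must be in house 2.
The only drink still possible for house 1 is wine.
House 2 profession: only writer fits.
That leaves black as the color for house 2.
By clue 1, the trumpet player is in house 3.
The only profession still possible for house 1 is pilot.
So house 4 gets artist for profession.
The only color still possible for house 1 is teal.
House 2 instrument: only cello fits.
So: house 1 = wine/pilot/teal/flute, house 2 = beer/writer/black/cello, house 3 = coffee/nurse/brown/trumpet, house 4 = milk/artist/blue/saxophone.

3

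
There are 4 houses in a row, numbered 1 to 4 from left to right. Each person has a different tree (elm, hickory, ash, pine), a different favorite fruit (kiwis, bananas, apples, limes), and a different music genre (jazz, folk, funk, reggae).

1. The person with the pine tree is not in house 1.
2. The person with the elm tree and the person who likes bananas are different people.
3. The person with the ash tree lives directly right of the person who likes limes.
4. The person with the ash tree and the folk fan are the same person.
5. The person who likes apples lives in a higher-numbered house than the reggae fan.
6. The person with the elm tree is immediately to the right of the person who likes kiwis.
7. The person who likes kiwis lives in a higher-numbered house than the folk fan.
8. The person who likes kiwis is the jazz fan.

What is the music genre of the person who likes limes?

By clue 7, the person who likes kiwis is in house 3.
The folk fan is in house 2 (clue 7).
Clue 8 places the jazz fan in house 3.
House 1's tree must be hickory (nothing else left).
That leaves reggae as the music genre for house 1.
So house 4 gets funk for music genre.
Clue 4 places the person with the ash tree in house 2.
Clue 6 places the person with the elm tree in house 4.
House 3's tree must be pine (nothing else left).
By clue 3, the person who likes limes is in house 1.
House 4 favorite fruit: only apples fits.
So house 2 gets bananas for favorite fruit.
So: house 1 = hickory/limes/reggae, house 2 = ash/bananas/folk, house 3 = pine/kiwis/jazz, house 4 = elm/apples/funk.

reggae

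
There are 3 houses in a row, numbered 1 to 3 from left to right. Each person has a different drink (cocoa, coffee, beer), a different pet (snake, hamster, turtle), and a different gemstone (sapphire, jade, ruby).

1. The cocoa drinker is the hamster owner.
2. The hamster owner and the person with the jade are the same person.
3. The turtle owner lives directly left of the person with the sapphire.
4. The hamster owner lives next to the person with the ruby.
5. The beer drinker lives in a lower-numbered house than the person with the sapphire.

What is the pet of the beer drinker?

The beer drinker is narrowed to house 1 or 2; consider each.
Placing it in house 1 leads to a contradiction, so it's in house 2.
By clue 5, the person with the sapphire is in house 3.
Clue 2 places the hamster owner in house 1.
Clue 2: the person with the jade is in house 1.
From clue 3, the turtle owner must be in house 2.
Clue 4 places the person with the ruby in house 2.
So house 3 gets snake for pet.
Clue 1 places the cocoa drinker in house 1.
So house 3 gets coffee for drink.
So: house 1 = cocoa/hamster/jade, house 2 = beer/turtle/ruby, house 3 = coffee/snake/sapphire.

turtle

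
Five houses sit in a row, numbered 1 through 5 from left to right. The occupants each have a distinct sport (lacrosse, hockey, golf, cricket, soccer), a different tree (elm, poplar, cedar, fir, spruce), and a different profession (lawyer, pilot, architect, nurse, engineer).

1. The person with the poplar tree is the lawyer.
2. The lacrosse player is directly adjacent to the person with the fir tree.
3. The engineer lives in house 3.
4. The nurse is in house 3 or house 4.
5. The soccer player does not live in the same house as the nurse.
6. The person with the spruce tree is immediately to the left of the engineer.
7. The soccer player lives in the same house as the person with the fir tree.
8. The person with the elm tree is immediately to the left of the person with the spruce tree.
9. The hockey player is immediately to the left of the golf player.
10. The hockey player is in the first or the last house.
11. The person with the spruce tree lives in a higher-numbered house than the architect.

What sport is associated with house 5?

Clue 3: the engineer is in house 3.
The person with the spruce tree is in house 2 (clue 6).
Clue 8 places the person with the elm tree in house 1.
From clue 10, the hockey player must be in house 1.
Clue 11 places the architect in house 1.
By clue 9, the golf player is in house 2.
House 2's profession must be pilot (nothing else left).
House 4 profession: only nurse fits.
House 5's profession must be lawyer (nothing else left).
The person with the poplar tree is in house 5 (clue 1).
From clue 2, the lacrosse player must be in house 4.
House 3's tree must be fir (nothing else left).
That leaves cedar as the tree for house 4.
Clue 7: the soccer player is in house 3.
House 5's sport must be cricket (nothing else left).
So: house 1 = hockey/elm/architect, house 2 = golf/spruce/pilot, house 3 = soccer/fir/engineer, house 4 = lacrosse/cedar/nurse, house 5 = cricket/poplar/lawyer.

cricket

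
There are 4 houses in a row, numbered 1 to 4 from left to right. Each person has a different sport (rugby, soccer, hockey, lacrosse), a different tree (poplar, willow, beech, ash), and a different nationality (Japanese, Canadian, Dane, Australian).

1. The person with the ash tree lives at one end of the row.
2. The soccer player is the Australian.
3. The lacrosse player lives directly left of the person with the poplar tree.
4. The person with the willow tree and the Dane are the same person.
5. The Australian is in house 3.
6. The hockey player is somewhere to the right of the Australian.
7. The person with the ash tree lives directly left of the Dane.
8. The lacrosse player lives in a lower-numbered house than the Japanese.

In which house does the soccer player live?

3

By clue 5, the Australian is in house 3.
By clue 6, the hockey player is in house 4.
From clue 7, the person with the ash tree must be in house 1.
By clue 7, the Dane is in house 2.
House 1 nationality: only Canadian fits.
House 4's nationality must be Japanese (nothing else left).
Clue 2 places the soccer player in house 3.
From clue 4, the person with the willow tree must be in house 2.
From clue 3, the lacrosse player must be in house 2.
From clue 3, the person with the poplar tree must be in house 3.
House 1 sport: only rugby fits.
That leaves beech as the tree for house 4.
So: house 1 = rugby/ash/Canadian, house 2 = lacrosse/willow/Dane, house 3 = soccer/poplar/Australian, house 4 = hockey/beech/Japanese.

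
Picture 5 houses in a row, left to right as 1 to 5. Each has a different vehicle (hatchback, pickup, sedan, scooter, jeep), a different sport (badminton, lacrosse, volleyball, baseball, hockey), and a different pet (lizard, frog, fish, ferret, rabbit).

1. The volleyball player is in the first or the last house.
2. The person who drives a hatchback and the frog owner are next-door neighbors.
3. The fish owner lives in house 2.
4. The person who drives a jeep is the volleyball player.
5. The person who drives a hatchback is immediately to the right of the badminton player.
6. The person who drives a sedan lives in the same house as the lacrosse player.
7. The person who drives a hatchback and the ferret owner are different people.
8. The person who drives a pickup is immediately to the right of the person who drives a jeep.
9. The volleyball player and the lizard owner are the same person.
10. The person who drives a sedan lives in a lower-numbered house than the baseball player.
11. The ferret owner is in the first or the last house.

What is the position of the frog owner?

By clue 3, the fish owner is in house 2.
Clue 8 places the person who drives a pickup in house 2.
From clue 8, the person who drives a jeep must be in house 1.
From clue 4, the volleyball player must be in house 1.
By clue 9, the lizard owner is in house 1.
So house 5 gets ferret for pet.
The only vehicle still possible for house 5 is scooter.
The person who drives a hatchback is narrowed to house 3 or 4; consider each.
Placing it in house 4 leads to a contradiction, so it's in house 3.
By clue 2, the frog owner is in house 4.
Clue 5: the badminton player is in house 2.
That leaves sedan as the vehicle for house 4.
House 3's pet must be rabbit (nothing else left).
Clue 6 places the lacrosse player in house 4.
Clue 10 places the baseball player in house 5.
House 3 sport: only hockey fits.
So: house 1 = jeep/volleyball/lizard, house 2 = pickup/badminton/fish, house 3 = hatchback/hockey/rabbit, house 4 = sedan/lacrosse/frog, house 5 = scooter/baseball/ferret.

4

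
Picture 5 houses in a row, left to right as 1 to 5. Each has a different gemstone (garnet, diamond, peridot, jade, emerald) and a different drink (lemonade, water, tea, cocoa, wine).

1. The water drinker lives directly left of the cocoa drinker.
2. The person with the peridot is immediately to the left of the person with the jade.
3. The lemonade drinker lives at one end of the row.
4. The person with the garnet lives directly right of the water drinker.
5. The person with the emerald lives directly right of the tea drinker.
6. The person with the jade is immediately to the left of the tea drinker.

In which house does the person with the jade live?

2

The person with the emerald is narrowed to house 4 or 5; consider each.
Placing it in house 5 leads to a contradiction, so it's in house 4.
By clue 5, the tea drinker is in house 3.
Clue 6 places the person with the jade in house 2.
From clue 4, the person with the garnet must be in house 5.
From clue 4, the water drinker must be in house 4.
The only gemstone still possible for house 1 is peridot.
The only gemstone still possible for house 3 is diamond.
By clue 1, the cocoa drinker is in house 5.
That leaves wine as the drink for house 2.
So house 1 gets lemonade for drink.
So: house 1 = peridot/lemonade, house 2 = jade/wine, house 3 = diamond/tea, house 4 = emerald/water, house 5 = garnet/cocoa.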